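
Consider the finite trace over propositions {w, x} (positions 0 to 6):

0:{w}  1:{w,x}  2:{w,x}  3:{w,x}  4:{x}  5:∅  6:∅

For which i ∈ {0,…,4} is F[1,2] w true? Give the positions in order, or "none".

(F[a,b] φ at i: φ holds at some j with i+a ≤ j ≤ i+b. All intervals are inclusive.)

Evaluate at each i in [0,4]:
  i=0: ✓ (witness j=1)
  i=1: ✓ (witness j=2)
  i=2: ✓ (witness j=3)
  i=3: ✗ (none in [4,5])
  i=4: ✗ (none in [5,6])

0, 1, 2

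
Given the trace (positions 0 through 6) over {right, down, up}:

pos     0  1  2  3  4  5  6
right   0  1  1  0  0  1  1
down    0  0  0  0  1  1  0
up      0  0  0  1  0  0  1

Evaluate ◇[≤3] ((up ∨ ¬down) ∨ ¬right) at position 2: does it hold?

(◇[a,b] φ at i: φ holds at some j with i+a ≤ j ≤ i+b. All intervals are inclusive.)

Check ((up ∨ ¬down) ∨ ¬right) at each j in [2,5]:
  j=2: true
  j=3: true
  j=4: true
  j=5: false
Found at j=2 → formula holds.

Holds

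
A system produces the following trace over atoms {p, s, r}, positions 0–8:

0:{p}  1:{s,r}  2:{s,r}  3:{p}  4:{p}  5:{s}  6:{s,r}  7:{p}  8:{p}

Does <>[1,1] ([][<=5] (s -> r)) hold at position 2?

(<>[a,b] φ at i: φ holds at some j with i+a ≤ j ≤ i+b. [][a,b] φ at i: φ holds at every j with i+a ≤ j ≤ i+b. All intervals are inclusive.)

No

Check [][<=5] (s -> r) at each j in [3,3]:
  j=3: fails at 5
No position in the window satisfies it → formula fails.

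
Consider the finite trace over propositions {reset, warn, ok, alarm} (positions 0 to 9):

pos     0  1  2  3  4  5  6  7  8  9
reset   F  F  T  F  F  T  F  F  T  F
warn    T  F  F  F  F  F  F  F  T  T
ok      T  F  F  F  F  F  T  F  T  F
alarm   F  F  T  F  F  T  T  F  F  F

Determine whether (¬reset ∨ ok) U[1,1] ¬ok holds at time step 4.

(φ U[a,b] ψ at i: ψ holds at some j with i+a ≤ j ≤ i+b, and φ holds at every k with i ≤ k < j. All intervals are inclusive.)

Yes

Need some j in [5,5] with ¬ok, and (¬reset ∨ ok) at every k in [4,j-1].
  j=5: ¬ok holds; (¬reset ∨ ok) holds at every k in [4,4] → satisfied.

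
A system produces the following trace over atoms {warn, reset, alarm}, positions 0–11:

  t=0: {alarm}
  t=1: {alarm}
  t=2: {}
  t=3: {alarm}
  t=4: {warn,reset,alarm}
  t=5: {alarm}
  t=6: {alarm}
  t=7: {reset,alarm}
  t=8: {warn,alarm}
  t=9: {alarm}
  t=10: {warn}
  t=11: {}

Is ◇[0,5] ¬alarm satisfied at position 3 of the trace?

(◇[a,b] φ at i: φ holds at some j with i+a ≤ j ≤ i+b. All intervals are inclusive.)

No

Check ¬alarm at each j in [3,8]:
  j=3: false
  j=4: false
  j=5: false
  j=6: false
  j=7: false
  j=8: false
No position in the window satisfies it → formula fails.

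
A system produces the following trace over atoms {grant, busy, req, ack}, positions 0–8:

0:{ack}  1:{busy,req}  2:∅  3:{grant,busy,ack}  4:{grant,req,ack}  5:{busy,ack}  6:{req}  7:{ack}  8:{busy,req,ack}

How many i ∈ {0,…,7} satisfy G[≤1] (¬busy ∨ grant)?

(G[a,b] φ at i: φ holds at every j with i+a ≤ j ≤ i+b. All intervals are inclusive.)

3

Evaluate at each i in [0,7]:
  i=0: ✗ (fails at j=1)
  i=1: ✗ (fails at j=1)
  i=2: ✓ (all of [2,3])
  i=3: ✓ (all of [3,4])
  i=4: ✗ (fails at j=5)
  i=5: ✗ (fails at j=5)
  i=6: ✓ (all of [6,7])
  i=7: ✗ (fails at j=8)
Positions where it holds: {2, 3, 6} → 3.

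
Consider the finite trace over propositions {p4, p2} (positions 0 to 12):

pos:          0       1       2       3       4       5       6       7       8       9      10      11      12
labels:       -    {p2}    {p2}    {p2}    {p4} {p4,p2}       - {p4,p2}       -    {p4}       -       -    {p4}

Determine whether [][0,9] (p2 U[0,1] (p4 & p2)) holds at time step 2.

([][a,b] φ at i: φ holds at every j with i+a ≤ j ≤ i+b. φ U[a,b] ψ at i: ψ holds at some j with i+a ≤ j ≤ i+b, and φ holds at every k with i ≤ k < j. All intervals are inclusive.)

Does not hold

Check (p2 U[0,1] (p4 & p2)) at every j in [2,11]:
  j=2: fails
  j=3: fails
  j=4: fails
  j=5: holds
  j=6: fails
  j=7: holds
  j=8: fails
  j=9: fails
  j=10: fails
  j=11: fails
Fails at j=2 → formula fails.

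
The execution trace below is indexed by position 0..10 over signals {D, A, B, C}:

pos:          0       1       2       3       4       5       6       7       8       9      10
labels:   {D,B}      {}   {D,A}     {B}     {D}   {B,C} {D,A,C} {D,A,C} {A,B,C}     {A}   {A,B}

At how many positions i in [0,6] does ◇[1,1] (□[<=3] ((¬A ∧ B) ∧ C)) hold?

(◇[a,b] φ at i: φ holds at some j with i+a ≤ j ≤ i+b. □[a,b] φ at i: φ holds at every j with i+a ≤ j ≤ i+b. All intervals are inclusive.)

Evaluate at each i in [0,6]:
  i=0: ✗ (none in [1,1])
  i=1: ✗ (none in [2,2])
  i=2: ✗ (none in [3,3])
  i=3: ✗ (none in [4,4])
  i=4: ✗ (none in [5,5])
  i=5: ✗ (none in [6,6])
  i=6: ✗ (none in [7,7])
Positions where it holds: {} → 0.

0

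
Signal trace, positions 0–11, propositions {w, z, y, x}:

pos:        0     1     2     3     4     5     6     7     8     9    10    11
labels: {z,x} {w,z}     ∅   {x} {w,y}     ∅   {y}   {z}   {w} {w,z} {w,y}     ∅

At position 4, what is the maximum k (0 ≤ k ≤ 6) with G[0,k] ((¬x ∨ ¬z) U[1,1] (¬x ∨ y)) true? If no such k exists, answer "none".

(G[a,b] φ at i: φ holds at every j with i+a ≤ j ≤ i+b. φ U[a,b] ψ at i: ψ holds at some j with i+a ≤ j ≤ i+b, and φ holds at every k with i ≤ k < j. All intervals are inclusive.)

6

((¬x ∨ ¬z) U[1,1] (¬x ∨ y)) must hold from j=4 onward; find where it first fails.
  j=4: holds
  j=5: holds
  j=6: holds
  j=7: holds
  j=8: holds
  j=9: holds
  j=10: holds
Holds through j=10; largest k = 6.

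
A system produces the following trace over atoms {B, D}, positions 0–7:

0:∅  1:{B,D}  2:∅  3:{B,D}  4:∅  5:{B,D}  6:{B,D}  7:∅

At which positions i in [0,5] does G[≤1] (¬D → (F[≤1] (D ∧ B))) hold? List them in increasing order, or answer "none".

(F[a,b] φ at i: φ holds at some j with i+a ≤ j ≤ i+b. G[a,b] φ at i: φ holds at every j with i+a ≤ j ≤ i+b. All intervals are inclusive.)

Evaluate at each i in [0,5]:
  i=0: ✓ (all of [0,1])
  i=1: ✓ (all of [1,2])
  i=2: ✓ (all of [2,3])
  i=3: ✓ (all of [3,4])
  i=4: ✓ (all of [4,5])
  i=5: ✓ (all of [5,6])

0, 1, 2, 3, 4, 5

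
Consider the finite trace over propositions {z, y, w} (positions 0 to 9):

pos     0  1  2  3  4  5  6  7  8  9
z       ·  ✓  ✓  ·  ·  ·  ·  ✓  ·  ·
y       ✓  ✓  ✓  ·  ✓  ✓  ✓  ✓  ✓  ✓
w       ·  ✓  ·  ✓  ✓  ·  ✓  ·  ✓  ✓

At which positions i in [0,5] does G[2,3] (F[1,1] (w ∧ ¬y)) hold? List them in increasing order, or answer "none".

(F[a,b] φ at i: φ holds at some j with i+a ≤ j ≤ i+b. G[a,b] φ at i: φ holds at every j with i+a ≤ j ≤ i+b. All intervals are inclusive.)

none

Evaluate at each i in [0,5]:
  i=0: ✗ (fails at j=3)
  i=1: ✗ (fails at j=3)
  i=2: ✗ (fails at j=4)
  i=3: ✗ (fails at j=5)
  i=4: ✗ (fails at j=6)
  i=5: ✗ (fails at j=7)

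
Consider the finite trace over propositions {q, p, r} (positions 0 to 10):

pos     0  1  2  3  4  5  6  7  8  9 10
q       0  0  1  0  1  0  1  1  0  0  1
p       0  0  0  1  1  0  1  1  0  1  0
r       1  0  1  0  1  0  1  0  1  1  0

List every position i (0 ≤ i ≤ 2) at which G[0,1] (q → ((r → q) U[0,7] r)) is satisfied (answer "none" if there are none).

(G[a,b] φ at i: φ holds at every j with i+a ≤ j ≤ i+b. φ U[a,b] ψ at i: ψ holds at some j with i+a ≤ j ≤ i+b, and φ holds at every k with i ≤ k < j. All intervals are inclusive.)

0, 1, 2

Evaluate at each i in [0,2]:
  i=0: ✓ (all of [0,1])
  i=1: ✓ (all of [1,2])
  i=2: ✓ (all of [2,3])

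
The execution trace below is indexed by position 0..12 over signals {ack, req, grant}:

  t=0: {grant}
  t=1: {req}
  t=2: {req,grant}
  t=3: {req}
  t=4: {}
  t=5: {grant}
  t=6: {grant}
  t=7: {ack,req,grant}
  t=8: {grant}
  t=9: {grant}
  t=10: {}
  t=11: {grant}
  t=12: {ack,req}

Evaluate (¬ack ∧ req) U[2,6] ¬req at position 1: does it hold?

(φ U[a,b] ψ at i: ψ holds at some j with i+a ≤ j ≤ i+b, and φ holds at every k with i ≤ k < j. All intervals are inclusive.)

True

Need some j in [3,7] with ¬req, and (¬ack ∧ req) at every k in [1,j-1].
  j=3: ¬req false.
  j=4: ¬req holds; (¬ack ∧ req) holds at every k in [1,3] → satisfied.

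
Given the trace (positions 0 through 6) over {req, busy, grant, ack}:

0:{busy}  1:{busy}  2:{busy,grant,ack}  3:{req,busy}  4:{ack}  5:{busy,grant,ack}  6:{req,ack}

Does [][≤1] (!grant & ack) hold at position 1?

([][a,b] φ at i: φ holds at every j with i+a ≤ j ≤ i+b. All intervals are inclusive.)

No

Check (!grant & ack) at every j in [1,2]:
  j=1: false
  j=2: false
Fails at j=1 → formula fails.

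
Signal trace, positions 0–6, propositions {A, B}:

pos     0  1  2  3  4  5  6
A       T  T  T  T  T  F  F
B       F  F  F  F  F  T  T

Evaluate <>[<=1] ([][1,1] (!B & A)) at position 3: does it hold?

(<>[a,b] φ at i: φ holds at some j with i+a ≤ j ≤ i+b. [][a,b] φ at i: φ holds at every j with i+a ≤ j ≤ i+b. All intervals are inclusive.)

True

Check [][1,1] (!B & A) at each j in [3,4]:
  j=3: holds on [4,4]
  j=4: fails at 5
Found at j=3 → formula holds.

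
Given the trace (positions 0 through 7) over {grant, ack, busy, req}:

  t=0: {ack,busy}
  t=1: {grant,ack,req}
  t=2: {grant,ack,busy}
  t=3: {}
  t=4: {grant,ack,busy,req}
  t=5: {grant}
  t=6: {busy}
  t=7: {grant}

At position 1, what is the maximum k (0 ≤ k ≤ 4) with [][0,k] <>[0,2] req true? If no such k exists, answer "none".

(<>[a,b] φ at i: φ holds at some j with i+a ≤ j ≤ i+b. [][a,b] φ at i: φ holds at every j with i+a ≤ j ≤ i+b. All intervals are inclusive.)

<>[0,2] req must hold from j=1 onward; find where it first fails.
  j=1: holds
  j=2: holds
  j=3: holds
  j=4: holds
  j=5: fails
Holds on [1,4], so largest k = 3.

3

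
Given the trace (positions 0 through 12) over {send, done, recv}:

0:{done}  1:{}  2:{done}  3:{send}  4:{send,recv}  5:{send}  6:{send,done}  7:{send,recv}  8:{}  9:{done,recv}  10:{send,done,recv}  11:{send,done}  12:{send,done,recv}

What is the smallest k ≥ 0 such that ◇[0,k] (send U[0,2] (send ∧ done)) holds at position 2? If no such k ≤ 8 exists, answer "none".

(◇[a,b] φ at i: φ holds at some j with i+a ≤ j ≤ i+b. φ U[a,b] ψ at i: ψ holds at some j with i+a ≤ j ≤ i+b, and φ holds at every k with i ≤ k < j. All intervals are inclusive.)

2

Scan j = 2,3,… for (send U[0,2] (send ∧ done)):
  j=2: fails
  j=3: fails
  j=4: holds
First hit at j=4, so smallest k = 4-2 = 2.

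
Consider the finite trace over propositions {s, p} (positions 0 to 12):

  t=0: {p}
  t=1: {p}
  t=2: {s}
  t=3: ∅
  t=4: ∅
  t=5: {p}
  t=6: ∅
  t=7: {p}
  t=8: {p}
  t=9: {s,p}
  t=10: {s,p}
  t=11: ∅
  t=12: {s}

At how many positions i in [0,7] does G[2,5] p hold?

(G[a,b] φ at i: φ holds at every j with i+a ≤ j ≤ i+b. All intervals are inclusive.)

1

Evaluate at each i in [0,7]:
  i=0: ✗ (fails at j=2)
  i=1: ✗ (fails at j=3)
  i=2: ✗ (fails at j=4)
  i=3: ✗ (fails at j=6)
  i=4: ✗ (fails at j=6)
  i=5: ✓ (all of [7,10])
  i=6: ✗ (fails at j=11)
  i=7: ✗ (fails at j=11)
Positions where it holds: {5} → 1.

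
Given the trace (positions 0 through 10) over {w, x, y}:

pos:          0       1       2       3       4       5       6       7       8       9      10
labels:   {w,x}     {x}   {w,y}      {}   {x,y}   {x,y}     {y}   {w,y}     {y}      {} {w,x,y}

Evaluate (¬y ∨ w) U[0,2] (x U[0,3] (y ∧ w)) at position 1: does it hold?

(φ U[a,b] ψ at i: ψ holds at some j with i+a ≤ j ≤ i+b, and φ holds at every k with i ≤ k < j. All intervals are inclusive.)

True

Need some j in [1,3] with (x U[0,3] (y ∧ w)), and (¬y ∨ w) at every k in [1,j-1].
  j=1: (x U[0,3] (y ∧ w)) holds; no prefix to check → satisfied.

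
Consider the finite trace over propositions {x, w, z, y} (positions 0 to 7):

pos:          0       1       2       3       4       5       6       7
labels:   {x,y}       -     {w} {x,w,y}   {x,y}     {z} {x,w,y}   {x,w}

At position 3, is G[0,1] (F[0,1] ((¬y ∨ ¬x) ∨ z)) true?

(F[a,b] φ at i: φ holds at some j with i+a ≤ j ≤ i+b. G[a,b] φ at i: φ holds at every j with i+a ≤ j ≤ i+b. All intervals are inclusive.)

No

Check F[0,1] ((¬y ∨ ¬x) ∨ z) at every j in [3,4]:
  j=3: fails (none in [3,4])
  j=4: holds (witness at 5)
Fails at j=3 → formula fails.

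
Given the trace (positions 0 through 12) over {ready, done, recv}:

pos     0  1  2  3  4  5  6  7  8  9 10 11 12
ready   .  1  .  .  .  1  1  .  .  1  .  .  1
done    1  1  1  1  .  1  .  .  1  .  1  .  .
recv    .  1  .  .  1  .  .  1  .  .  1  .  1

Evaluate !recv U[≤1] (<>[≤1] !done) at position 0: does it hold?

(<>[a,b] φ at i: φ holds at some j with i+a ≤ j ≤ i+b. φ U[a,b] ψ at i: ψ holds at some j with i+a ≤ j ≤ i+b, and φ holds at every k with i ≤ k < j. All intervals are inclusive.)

No

Need some j in [0,1] with <>[≤1] !done, and !recv at every k in [0,j-1].
  j=0: <>[≤1] !done — fails (none in [0,1]).
  j=1: <>[≤1] !done — fails (none in [1,2]).
No j in the window works → until fails.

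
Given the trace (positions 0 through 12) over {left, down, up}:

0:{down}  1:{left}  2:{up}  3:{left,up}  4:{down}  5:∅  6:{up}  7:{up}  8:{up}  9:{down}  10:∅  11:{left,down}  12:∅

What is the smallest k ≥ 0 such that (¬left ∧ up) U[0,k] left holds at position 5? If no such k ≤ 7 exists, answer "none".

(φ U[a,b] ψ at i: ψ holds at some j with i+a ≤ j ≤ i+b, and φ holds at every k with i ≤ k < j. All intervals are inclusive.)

Need earliest j ≥ 5 with left, and (¬left ∧ up) at every k in [5,j-1].
  j=5: rhs fails.
  j=6: rhs fails.
  j=7: rhs fails.
  j=8: rhs fails.
  j=9: rhs fails.
  j=10: rhs fails.
  j=11: rhs holds but lhs fails at k=5.
  j=12: rhs fails.
No witness within the range → none.

none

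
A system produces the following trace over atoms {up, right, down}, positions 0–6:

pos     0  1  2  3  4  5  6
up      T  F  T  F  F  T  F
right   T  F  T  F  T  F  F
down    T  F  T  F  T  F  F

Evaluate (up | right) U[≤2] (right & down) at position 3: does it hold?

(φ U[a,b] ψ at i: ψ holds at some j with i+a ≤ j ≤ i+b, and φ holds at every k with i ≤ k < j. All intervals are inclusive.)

Need some j in [3,5] with (right & down), and (up | right) at every k in [3,j-1].
  j=3: (right & down) false.
  j=4: (right & down) holds, but (up | right) fails at k=3 → not this j.
  j=5: (right & down) false.
No j in the window works → until fails.

False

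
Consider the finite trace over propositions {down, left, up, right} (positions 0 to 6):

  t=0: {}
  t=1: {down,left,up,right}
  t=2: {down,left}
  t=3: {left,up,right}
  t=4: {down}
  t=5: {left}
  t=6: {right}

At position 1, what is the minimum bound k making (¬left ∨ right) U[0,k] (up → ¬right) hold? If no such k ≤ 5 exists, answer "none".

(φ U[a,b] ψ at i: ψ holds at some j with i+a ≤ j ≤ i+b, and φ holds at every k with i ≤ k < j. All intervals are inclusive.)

Need earliest j ≥ 1 with (up → ¬right), and (¬left ∨ right) at every k in [1,j-1].
  j=1: rhs fails.
  j=2: rhs holds; lhs holds on [1,1]. k = 1.

1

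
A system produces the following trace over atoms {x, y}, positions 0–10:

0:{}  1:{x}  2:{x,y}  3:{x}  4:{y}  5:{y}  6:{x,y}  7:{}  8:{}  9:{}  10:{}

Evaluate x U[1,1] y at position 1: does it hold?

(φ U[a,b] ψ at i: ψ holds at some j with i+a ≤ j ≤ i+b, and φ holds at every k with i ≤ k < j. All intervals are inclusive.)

Yes

Need some j in [2,2] with y, and x at every k in [1,j-1].
  j=2: y holds; x holds at every k in [1,1] → satisfied.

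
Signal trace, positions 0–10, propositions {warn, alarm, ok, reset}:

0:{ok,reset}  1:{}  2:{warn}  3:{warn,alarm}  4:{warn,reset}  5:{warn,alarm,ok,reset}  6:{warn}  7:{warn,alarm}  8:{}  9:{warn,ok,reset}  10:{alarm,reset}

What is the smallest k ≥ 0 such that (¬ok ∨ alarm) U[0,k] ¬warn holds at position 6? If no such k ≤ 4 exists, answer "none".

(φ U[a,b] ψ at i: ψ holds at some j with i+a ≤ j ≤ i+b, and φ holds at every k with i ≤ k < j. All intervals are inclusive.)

2

Need earliest j ≥ 6 with ¬warn, and (¬ok ∨ alarm) at every k in [6,j-1].
  j=6: rhs fails.
  j=7: rhs fails.
  j=8: rhs holds; lhs holds on [6,7]. k = 2.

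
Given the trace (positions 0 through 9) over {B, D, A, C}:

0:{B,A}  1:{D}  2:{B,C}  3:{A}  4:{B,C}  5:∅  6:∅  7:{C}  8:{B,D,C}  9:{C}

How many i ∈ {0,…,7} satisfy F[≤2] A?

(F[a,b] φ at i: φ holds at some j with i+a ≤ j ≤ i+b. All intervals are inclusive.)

Evaluate at each i in [0,7]:
  i=0: ✓ (witness j=0)
  i=1: ✓ (witness j=3)
  i=2: ✓ (witness j=3)
  i=3: ✓ (witness j=3)
  i=4: ✗ (none in [4,6])
  i=5: ✗ (none in [5,7])
  i=6: ✗ (none in [6,8])
  i=7: ✗ (none in [7,9])
Positions where it holds: {0, 1, 2, 3} → 4.

4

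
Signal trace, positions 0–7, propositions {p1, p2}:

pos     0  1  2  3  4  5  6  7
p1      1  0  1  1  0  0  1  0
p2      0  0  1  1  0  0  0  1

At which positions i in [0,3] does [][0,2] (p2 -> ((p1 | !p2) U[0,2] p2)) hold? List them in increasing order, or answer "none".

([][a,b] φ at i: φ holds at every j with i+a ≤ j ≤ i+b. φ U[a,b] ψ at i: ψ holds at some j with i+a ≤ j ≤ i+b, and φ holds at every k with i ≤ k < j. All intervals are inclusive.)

0, 1, 2, 3

Evaluate at each i in [0,3]:
  i=0: ✓ (all of [0,2])
  i=1: ✓ (all of [1,3])
  i=2: ✓ (all of [2,4])
  i=3: ✓ (all of [3,5])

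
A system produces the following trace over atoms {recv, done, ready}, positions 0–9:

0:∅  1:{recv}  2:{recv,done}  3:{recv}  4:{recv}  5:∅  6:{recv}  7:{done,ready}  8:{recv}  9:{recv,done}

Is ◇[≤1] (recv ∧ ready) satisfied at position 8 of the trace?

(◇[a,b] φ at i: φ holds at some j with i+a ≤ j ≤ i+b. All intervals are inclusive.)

Check (recv ∧ ready) at each j in [8,9]:
  j=8: false
  j=9: false
No position in the window satisfies it → formula fails.

Does not hold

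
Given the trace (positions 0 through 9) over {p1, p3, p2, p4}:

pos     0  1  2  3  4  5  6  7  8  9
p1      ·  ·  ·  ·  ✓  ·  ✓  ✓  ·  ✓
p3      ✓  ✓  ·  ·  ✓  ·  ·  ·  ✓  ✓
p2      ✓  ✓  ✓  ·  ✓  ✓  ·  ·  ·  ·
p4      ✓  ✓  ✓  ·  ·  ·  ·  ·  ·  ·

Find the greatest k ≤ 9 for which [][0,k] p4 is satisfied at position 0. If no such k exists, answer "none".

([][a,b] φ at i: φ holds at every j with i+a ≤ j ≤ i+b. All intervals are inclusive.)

p4 must hold from j=0 onward; find where it first fails.
  j=0: holds
  j=1: holds
  j=2: holds
  j=3: fails
Holds on [0,2], so largest k = 2.

2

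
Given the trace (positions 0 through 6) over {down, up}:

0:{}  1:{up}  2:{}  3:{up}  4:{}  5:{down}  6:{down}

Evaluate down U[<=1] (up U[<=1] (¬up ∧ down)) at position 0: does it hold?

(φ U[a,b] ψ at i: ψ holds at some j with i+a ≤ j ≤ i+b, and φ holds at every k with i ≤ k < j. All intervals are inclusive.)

Need some j in [0,1] with (up U[<=1] (¬up ∧ down)), and down at every k in [0,j-1].
  j=0: (up U[<=1] (¬up ∧ down)) — fails.
  j=1: (up U[<=1] (¬up ∧ down)) — fails.
No j in the window works → until fails.

No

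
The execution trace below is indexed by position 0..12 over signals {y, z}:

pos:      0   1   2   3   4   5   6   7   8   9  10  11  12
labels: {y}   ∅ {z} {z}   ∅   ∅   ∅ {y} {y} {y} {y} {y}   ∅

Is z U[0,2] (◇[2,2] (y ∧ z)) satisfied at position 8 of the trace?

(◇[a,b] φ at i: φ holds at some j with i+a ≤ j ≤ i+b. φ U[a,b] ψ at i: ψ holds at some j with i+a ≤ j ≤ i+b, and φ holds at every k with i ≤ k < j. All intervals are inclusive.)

No

Need some j in [8,10] with ◇[2,2] (y ∧ z), and z at every k in [8,j-1].
  j=8: ◇[2,2] (y ∧ z) — fails (none in [10,10]).
  j=9: ◇[2,2] (y ∧ z) — fails (none in [11,11]).
  j=10: ◇[2,2] (y ∧ z) — fails (none in [12,12]).
No j in the window works → until fails.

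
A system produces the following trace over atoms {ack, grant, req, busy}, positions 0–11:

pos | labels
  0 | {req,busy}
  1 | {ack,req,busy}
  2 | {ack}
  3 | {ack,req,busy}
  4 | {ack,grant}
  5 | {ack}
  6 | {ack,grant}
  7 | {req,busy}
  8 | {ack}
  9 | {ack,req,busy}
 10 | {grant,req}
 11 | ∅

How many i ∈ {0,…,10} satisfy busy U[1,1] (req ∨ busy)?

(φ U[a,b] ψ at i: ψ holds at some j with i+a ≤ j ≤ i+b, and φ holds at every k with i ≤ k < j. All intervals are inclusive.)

Evaluate at each i in [0,10]:
  i=0: ✓ (rhs at j=1; lhs holds on [0,0])
  i=1: ✗ (no rhs in [2,2])
  i=2: ✗ (lhs fails at k=2 before rhs at j=3)
  i=3: ✗ (no rhs in [4,4])
  i=4: ✗ (no rhs in [5,5])
  i=5: ✗ (no rhs in [6,6])
  i=6: ✗ (lhs fails at k=6 before rhs at j=7)
  i=7: ✗ (no rhs in [8,8])
  i=8: ✗ (lhs fails at k=8 before rhs at j=9)
  i=9: ✓ (rhs at j=10; lhs holds on [9,9])
  i=10: ✗ (no rhs in [11,11])
Positions where it holds: {0, 9} → 2.

2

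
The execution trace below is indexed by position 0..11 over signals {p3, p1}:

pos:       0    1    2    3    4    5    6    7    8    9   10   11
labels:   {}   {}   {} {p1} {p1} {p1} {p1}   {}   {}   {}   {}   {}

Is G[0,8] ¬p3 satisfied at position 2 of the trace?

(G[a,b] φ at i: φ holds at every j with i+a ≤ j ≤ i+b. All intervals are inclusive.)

True

Check ¬p3 at every j in [2,10]:
  j=2: true
  j=3: true
  j=4: true
  j=5: true
  j=6: true
  j=7: true
  j=8: true
  j=9: true
  j=10: true
All positions satisfy it → formula holds.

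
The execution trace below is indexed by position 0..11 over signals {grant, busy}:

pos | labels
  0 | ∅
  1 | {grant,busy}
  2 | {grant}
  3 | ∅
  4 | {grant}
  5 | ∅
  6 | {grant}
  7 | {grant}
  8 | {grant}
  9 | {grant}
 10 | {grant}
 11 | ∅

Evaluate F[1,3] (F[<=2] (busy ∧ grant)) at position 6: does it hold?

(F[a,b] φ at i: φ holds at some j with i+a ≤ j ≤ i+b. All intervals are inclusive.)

Check F[<=2] (busy ∧ grant) at each j in [7,9]:
  j=7: fails (none in [7,9])
  j=8: fails (none in [8,10])
  j=9: fails (none in [9,11])
No position in the window satisfies it → formula fails.

Does not hold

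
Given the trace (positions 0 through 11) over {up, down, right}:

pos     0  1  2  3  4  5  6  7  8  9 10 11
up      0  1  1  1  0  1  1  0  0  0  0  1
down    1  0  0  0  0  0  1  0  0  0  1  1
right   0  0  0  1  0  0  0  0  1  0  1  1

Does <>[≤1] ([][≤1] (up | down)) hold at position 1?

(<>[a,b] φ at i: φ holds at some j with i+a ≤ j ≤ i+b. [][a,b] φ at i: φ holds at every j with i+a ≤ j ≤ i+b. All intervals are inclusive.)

Check [][≤1] (up | down) at each j in [1,2]:
  j=1: holds on [1,2]
  j=2: holds on [2,3]
Found at j=1 → formula holds.

Yes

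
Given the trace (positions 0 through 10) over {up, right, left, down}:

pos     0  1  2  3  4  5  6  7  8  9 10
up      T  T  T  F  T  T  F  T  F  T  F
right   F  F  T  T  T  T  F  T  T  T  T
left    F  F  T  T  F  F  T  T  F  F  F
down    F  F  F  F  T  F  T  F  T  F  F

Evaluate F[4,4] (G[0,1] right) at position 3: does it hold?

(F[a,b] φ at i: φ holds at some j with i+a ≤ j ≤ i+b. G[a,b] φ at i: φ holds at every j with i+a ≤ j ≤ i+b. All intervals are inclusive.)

Yes

Check G[0,1] right at each j in [7,7]:
  j=7: holds on [7,8]
Found at j=7 → formula holds.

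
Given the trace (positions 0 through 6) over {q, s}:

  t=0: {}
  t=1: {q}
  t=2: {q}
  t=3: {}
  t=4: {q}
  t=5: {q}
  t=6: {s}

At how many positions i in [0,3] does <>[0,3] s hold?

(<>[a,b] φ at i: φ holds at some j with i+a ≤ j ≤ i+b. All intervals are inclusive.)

Evaluate at each i in [0,3]:
  i=0: ✗ (none in [0,3])
  i=1: ✗ (none in [1,4])
  i=2: ✗ (none in [2,5])
  i=3: ✓ (witness j=6)
Positions where it holds: {3} → 1.

1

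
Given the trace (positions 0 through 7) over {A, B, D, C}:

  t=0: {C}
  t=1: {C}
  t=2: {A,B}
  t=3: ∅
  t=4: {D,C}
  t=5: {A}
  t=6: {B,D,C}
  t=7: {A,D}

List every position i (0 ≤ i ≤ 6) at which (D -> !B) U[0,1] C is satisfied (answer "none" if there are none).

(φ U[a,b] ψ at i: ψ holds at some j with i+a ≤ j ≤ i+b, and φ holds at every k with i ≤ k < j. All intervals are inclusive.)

Evaluate at each i in [0,6]:
  i=0: ✓ (rhs at j=0)
  i=1: ✓ (rhs at j=1)
  i=2: ✗ (no rhs in [2,3])
  i=3: ✓ (rhs at j=4; lhs holds on [3,3])
  i=4: ✓ (rhs at j=4)
  i=5: ✓ (rhs at j=6; lhs holds on [5,5])
  i=6: ✓ (rhs at j=6)

0, 1, 3, 4, 5, 6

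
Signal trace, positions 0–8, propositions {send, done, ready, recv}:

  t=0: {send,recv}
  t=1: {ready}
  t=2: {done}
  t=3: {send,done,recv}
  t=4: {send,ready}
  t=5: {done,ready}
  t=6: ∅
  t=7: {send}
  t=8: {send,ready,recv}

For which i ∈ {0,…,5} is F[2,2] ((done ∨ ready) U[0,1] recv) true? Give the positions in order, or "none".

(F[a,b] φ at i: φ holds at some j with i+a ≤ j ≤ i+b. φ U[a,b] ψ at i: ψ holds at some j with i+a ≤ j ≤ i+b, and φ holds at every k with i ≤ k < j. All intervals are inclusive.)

Evaluate at each i in [0,5]:
  i=0: ✓ (witness j=2)
  i=1: ✓ (witness j=3)
  i=2: ✗ (none in [4,4])
  i=3: ✗ (none in [5,5])
  i=4: ✗ (none in [6,6])
  i=5: ✗ (none in [7,7])

0, 1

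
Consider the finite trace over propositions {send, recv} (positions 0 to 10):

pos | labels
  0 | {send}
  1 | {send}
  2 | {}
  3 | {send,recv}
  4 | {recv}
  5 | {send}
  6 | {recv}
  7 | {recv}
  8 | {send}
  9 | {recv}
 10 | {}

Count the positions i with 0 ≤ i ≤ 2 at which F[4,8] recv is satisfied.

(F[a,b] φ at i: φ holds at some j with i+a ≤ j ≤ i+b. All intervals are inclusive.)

3

Evaluate at each i in [0,2]:
  i=0: ✓ (witness j=4)
  i=1: ✓ (witness j=6)
  i=2: ✓ (witness j=6)
Positions where it holds: {0, 1, 2} → 3.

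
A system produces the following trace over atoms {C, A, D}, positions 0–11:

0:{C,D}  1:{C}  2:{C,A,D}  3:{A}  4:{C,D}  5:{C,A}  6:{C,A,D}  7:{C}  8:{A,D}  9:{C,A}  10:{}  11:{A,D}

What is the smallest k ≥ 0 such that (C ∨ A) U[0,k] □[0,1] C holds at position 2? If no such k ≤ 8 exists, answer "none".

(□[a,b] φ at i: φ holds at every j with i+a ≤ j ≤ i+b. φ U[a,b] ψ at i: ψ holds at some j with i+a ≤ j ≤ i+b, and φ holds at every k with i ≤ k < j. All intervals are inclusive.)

Need earliest j ≥ 2 with □[0,1] C, and (C ∨ A) at every k in [2,j-1].
  j=2: rhs fails.
  j=3: rhs fails.
  j=4: rhs holds; lhs holds on [2,3]. k = 2.

2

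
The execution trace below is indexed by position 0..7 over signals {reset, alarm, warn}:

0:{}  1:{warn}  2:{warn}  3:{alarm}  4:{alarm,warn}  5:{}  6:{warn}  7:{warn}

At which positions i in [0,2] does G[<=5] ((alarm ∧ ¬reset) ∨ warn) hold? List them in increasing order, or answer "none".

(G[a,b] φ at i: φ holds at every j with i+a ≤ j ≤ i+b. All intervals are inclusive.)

none

Evaluate at each i in [0,2]:
  i=0: ✗ (fails at j=0)
  i=1: ✗ (fails at j=5)
  i=2: ✗ (fails at j=5)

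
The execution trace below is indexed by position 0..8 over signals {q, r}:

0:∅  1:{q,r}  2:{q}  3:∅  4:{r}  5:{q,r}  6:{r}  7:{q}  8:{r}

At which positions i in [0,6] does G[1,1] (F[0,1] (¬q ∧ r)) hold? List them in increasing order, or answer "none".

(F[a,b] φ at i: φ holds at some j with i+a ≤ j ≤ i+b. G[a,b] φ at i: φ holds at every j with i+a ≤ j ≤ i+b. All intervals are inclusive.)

2, 3, 4, 5, 6

Evaluate at each i in [0,6]:
  i=0: ✗ (fails at j=1)
  i=1: ✗ (fails at j=2)
  i=2: ✓ (all of [3,3])
  i=3: ✓ (all of [4,4])
  i=4: ✓ (all of [5,5])
  i=5: ✓ (all of [6,6])
  i=6: ✓ (all of [7,7])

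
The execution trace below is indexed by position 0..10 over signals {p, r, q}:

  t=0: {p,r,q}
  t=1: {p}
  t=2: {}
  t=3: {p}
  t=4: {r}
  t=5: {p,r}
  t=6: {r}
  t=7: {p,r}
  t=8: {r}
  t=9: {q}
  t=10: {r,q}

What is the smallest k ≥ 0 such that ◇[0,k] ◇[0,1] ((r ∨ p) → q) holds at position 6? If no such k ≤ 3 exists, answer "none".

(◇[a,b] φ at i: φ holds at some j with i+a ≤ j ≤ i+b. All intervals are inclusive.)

Scan j = 6,7,… for ◇[0,1] ((r ∨ p) → q):
  j=6: fails
  j=7: fails
  j=8: holds
First hit at j=8, so smallest k = 8-6 = 2.

2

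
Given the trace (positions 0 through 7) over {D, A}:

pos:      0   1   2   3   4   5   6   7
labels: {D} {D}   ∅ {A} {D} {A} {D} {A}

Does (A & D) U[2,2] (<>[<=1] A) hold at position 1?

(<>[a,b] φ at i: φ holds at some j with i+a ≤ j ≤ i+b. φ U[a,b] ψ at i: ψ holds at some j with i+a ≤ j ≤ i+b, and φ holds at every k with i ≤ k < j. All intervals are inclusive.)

Need some j in [3,3] with <>[<=1] A, and (A & D) at every k in [1,j-1].
  j=3: <>[<=1] A holds, but (A & D) fails at k=1 → not this j.
No j in the window works → until fails.

Does not hold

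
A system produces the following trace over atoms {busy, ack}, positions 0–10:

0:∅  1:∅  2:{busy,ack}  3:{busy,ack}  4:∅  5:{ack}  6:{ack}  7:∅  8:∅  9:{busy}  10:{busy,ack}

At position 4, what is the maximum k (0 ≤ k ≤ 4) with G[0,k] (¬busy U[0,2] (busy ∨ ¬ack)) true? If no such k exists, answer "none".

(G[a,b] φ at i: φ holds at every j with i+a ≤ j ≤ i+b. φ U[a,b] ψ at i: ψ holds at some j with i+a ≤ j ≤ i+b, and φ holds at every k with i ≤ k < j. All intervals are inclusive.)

(¬busy U[0,2] (busy ∨ ¬ack)) must hold from j=4 onward; find where it first fails.
  j=4: holds
  j=5: holds
  j=6: holds
  j=7: holds
  j=8: holds
Holds through j=8; largest k = 4.

4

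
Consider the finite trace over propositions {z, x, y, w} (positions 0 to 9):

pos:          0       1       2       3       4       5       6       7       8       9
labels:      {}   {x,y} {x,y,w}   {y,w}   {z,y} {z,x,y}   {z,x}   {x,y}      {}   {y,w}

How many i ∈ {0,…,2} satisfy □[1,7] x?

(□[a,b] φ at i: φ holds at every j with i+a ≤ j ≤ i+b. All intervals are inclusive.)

0

Evaluate at each i in [0,2]:
  i=0: ✗ (fails at j=3)
  i=1: ✗ (fails at j=3)
  i=2: ✗ (fails at j=3)
Positions where it holds: {} → 0.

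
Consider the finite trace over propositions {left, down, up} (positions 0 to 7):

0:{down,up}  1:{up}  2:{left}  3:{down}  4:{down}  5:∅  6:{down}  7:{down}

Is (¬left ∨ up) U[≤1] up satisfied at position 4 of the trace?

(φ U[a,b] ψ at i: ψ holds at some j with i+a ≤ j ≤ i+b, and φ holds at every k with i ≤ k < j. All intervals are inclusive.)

No

Need some j in [4,5] with up, and (¬left ∨ up) at every k in [4,j-1].
  j=4: up false.
  j=5: up false.
No j in the window works → until fails.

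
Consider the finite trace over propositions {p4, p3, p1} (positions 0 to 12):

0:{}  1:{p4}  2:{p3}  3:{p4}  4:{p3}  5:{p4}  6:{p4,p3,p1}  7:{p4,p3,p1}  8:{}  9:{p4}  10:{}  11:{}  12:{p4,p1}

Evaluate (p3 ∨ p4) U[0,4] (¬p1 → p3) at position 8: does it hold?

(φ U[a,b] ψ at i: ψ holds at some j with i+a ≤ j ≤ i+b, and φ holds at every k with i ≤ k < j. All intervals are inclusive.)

Need some j in [8,12] with (¬p1 → p3), and (p3 ∨ p4) at every k in [8,j-1].
  j=8: (¬p1 → p3) false.
  j=9: (¬p1 → p3) false.
  j=10: (¬p1 → p3) false.
  j=11: (¬p1 → p3) false.
  j=12: (¬p1 → p3) holds, but (p3 ∨ p4) fails at k=8 → not this j.
No j in the window works → until fails.

False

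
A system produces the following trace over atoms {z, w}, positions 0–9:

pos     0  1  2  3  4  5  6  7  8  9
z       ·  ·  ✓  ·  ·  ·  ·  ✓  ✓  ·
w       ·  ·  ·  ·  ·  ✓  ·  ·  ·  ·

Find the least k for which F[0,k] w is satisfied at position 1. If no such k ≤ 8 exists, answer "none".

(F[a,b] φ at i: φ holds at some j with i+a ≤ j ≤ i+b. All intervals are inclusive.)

4

Scan j = 1,2,… for w:
  j=1: fails
  j=2: fails
  j=3: fails
  j=4: fails
  j=5: holds
First hit at j=5, so smallest k = 5-1 = 4.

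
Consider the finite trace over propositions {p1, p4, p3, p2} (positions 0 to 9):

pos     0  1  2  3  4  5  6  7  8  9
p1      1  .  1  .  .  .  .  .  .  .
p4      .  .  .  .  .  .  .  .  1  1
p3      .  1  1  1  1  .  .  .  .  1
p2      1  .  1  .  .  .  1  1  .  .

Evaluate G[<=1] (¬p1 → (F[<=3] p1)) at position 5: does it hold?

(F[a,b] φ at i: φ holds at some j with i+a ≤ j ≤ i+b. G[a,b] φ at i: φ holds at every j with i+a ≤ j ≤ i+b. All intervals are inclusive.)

Check (¬p1 → (F[<=3] p1)) at every j in [5,6]:
  j=5: antecedent true; consequent fails (none in [5,8]) → ✗
  j=6: antecedent true; consequent fails (none in [6,9]) → ✗
Fails at j=5 → formula fails.

No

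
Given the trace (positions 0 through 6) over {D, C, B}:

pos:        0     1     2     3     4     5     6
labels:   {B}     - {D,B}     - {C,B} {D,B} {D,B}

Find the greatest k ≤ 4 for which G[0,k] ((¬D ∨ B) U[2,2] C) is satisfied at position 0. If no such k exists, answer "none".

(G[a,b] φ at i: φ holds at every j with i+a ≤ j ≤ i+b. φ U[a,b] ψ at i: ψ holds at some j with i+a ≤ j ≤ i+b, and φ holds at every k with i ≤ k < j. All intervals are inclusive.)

none

((¬D ∨ B) U[2,2] C) must hold from j=0 onward; find where it first fails.
  j=0: fails → no k works.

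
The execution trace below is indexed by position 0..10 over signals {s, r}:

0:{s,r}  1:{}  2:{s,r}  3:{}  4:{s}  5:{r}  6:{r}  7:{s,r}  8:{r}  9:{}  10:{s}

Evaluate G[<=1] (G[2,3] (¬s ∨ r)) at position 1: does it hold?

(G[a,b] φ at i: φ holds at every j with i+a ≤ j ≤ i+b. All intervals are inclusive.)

Check G[2,3] (¬s ∨ r) at every j in [1,2]:
  j=1: fails at 4
  j=2: fails at 4
Fails at j=1 → formula fails.

Does not hold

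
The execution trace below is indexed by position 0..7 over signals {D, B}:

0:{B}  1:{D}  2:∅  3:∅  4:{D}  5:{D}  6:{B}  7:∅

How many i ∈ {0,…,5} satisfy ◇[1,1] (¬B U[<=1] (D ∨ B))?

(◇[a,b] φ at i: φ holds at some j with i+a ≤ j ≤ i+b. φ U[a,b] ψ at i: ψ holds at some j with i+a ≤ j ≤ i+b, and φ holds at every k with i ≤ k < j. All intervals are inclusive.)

5

Evaluate at each i in [0,5]:
  i=0: ✓ (witness j=1)
  i=1: ✗ (none in [2,2])
  i=2: ✓ (witness j=3)
  i=3: ✓ (witness j=4)
  i=4: ✓ (witness j=5)
  i=5: ✓ (witness j=6)
Positions where it holds: {0, 2, 3, 4, 5} → 5.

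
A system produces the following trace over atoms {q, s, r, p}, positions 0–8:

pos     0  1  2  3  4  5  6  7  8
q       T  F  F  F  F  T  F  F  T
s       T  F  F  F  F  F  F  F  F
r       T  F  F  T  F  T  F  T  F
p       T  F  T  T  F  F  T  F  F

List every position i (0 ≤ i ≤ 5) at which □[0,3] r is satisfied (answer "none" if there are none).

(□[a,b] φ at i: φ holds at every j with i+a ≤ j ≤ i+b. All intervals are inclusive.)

Evaluate at each i in [0,5]:
  i=0: ✗ (fails at j=1)
  i=1: ✗ (fails at j=1)
  i=2: ✗ (fails at j=2)
  i=3: ✗ (fails at j=4)
  i=4: ✗ (fails at j=4)
  i=5: ✗ (fails at j=6)

none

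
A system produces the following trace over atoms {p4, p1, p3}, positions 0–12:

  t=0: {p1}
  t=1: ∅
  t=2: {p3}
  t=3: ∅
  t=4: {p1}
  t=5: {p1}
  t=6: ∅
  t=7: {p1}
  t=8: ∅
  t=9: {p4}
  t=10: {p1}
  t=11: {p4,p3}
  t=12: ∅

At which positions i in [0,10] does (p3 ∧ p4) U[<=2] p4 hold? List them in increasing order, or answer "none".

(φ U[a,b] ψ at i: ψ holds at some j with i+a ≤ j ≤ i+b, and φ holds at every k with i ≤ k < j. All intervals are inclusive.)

Evaluate at each i in [0,10]:
  i=0: ✗ (no rhs in [0,2])
  i=1: ✗ (no rhs in [1,3])
  i=2: ✗ (no rhs in [2,4])
  i=3: ✗ (no rhs in [3,5])
  i=4: ✗ (no rhs in [4,6])
  i=5: ✗ (no rhs in [5,7])
  i=6: ✗ (no rhs in [6,8])
  i=7: ✗ (lhs fails at k=7 before rhs at j=9)
  i=8: ✗ (lhs fails at k=8 before rhs at j=9)
  i=9: ✓ (rhs at j=9)
  i=10: ✗ (lhs fails at k=10 before rhs at j=11)

9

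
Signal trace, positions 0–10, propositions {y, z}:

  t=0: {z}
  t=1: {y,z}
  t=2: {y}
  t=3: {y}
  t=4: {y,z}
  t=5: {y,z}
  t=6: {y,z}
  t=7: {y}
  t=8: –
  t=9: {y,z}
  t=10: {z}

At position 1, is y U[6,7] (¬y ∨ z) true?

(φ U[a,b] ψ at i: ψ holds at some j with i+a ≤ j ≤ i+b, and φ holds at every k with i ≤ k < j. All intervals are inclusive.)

Need some j in [7,8] with (¬y ∨ z), and y at every k in [1,j-1].
  j=7: (¬y ∨ z) false.
  j=8: (¬y ∨ z) holds; y holds at every k in [1,7] → satisfied.

Yes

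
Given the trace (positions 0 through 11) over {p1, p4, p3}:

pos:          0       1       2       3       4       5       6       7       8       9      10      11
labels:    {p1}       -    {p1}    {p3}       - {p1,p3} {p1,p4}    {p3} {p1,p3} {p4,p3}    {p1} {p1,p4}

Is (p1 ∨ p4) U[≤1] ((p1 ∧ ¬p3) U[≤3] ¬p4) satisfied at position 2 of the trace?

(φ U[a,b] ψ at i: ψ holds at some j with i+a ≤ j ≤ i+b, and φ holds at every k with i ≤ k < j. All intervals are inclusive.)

Need some j in [2,3] with ((p1 ∧ ¬p3) U[≤3] ¬p4), and (p1 ∨ p4) at every k in [2,j-1].
  j=2: ((p1 ∧ ¬p3) U[≤3] ¬p4) holds; no prefix to check → satisfied.

Yes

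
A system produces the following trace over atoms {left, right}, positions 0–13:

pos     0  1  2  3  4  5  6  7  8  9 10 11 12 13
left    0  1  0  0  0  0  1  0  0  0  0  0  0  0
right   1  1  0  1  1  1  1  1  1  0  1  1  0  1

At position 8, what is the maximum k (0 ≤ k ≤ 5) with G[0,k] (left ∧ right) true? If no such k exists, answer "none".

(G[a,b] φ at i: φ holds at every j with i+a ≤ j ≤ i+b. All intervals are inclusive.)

(left ∧ right) must hold from j=8 onward; find where it first fails.
  j=8: fails → no k works.

none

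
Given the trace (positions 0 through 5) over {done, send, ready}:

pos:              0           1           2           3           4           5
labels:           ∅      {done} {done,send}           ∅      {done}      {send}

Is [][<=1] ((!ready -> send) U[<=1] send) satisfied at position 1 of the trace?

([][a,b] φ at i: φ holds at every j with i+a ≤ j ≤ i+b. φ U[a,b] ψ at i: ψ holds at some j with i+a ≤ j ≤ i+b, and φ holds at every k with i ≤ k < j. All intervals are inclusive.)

Check ((!ready -> send) U[<=1] send) at every j in [1,2]:
  j=1: fails
  j=2: holds
Fails at j=1 → formula fails.

Does not hold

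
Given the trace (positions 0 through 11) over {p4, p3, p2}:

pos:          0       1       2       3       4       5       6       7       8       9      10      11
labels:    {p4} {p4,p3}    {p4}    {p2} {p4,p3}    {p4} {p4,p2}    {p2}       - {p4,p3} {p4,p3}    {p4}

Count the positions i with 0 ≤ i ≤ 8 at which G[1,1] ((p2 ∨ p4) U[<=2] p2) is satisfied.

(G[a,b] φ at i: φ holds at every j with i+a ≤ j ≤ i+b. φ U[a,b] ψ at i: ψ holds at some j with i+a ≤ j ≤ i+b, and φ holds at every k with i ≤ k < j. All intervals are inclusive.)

7

Evaluate at each i in [0,8]:
  i=0: ✓ (all of [1,1])
  i=1: ✓ (all of [2,2])
  i=2: ✓ (all of [3,3])
  i=3: ✓ (all of [4,4])
  i=4: ✓ (all of [5,5])
  i=5: ✓ (all of [6,6])
  i=6: ✓ (all of [7,7])
  i=7: ✗ (fails at j=8)
  i=8: ✗ (fails at j=9)
Positions where it holds: {0, 1, 2, 3, 4, 5, 6} → 7.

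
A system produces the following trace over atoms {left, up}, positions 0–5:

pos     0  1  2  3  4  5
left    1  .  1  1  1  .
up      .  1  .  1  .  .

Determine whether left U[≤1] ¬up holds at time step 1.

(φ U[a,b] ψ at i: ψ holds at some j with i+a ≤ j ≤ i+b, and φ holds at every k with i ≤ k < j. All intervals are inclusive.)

Does not hold

Need some j in [1,2] with ¬up, and left at every k in [1,j-1].
  j=1: ¬up false.
  j=2: ¬up holds, but left fails at k=1 → not this j.
No j in the window works → until fails.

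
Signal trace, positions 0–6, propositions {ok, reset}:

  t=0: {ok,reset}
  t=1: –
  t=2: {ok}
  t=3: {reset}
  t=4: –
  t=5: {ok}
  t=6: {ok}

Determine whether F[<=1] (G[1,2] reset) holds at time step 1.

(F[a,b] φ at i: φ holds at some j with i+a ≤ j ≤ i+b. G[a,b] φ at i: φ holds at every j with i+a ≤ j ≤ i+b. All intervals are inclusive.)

Does not hold

Check G[1,2] reset at each j in [1,2]:
  j=1: fails at 2
  j=2: fails at 4
No position in the window satisfies it → formula fails.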